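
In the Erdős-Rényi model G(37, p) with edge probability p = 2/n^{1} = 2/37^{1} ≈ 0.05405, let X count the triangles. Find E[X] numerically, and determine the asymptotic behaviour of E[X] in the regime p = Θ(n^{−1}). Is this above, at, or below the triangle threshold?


Number of potential triangles: C(37, 3) = 7770.
Each occurs with probability p³ ≈ (0.05405)³ ≈ 1.579373e-04.
By linearity: E[X] = C(37, 3)·p³ ≈ 7770 · 1.579373e-04 ≈ 1.2272.
Here α = 1, so p = 2/n is exactly at the triangle threshold p ~ 1/n. Asymptotically E[X] → c³/6 = 2³/6 = 4/3 ≈ 1.3333, a bounded constant. In this regime the triangle count is asymptotically Poisson(c³/6).

E[X] ≈ 1.2272; in regime p = Θ(1/n^{1}) E[X] stays bounded (at the triangle threshold p ~ 1/n).


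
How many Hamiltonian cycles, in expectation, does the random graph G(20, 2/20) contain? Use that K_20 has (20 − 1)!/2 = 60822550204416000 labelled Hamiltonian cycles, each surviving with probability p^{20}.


K_20 has (20 − 1)!/2 = 60822550204416000 labelled Hamiltonian cycles.
For each such Hamiltonian cycle H, let X_H = 1 if all 20 edges of H are present in G. Then P[X_H = 1] = p^{20} = (1/10)^{20} = 1/100000000000000000000.
By linearity of expectation: E[X] = Σ_H E[X_H] = 60822550204416000 · p^{20} = 60822550204416000 · 1/100000000000000000000 = 14849255421/24414062500000.
Numerically: E[X] ≈ 0.00060823.

E[X] = 60822550204416000 · (1/10)^{20} = 14849255421/24414062500000 ≈ 0.00060823.


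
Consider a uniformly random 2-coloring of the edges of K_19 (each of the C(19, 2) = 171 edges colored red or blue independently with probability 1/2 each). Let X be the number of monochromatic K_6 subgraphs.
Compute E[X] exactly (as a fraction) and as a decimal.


Let X = Σ_S X_S over the C(19, 6) = 27132 subsets S of size 6, where X_S = 1 if the K_6 on S is monochromatic.
For a fixed S, the K_6 on S has C(6, 2) = 15 edges. P[all 15 edges red] = (1/2)^15, and likewise for blue, so P[monochromatic] = 2·(1/2)^15 = 2^{1 − 15} = 1/16384.
Summing: E[X] = C(19, 6) · 2^{1 − 15} = 27132 · 1/16384 = 6783/4096.
Numerically: E[X] ≈ 1.65601.

E[X] = C(19,6)·2^(1−C(6,2)) = 6783/4096 ≈ 1.65601.


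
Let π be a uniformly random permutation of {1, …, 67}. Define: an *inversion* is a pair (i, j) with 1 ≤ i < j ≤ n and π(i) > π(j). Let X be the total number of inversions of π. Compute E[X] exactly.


Write X = Σ X_I over the C(67, 2) = 2211 pairs i < j, with X_I the indicator of one inversion.
There are 2211 indicators.
For each fixed pair i < j, the values π(i) and π(j) are two distinct elements of {1, …, 67} in uniformly random order; by symmetry P[π(i) > π(j)] = 1/2.
By linearity: E[X] = 2211 · (1/2) = C(67, 2) · (1/2) = 2211/2 = 2211/2 ≈ 1105.500.

E[X] = 2211/2 = 1105.500.


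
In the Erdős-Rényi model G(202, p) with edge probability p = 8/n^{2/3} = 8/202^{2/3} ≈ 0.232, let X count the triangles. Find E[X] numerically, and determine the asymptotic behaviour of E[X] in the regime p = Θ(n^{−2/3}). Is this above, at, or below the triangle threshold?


Number of potential triangles: C(202, 3) = 1353400.
Each occurs with probability p³ ≈ (0.232)³ ≈ 1.25478e-02.
By linearity: E[X] = C(202, 3)·p³ ≈ 1353400 · 1.25478e-02 ≈ 16982.178.
Since α = 2/3 < 1, p = c/n^{2/3} ≫ 1/n is above the triangle threshold p ~ 1/n. Asymptotically E[X] ~ (c³/6)·n^{3(1−α)} = (8³/6)·n^{1} → ∞; triangles are abundant w.h.p.

E[X] ≈ 16982.178; in regime p = Θ(1/n^{2/3}) E[X] diverges (above the triangle threshold p ~ 1/n).


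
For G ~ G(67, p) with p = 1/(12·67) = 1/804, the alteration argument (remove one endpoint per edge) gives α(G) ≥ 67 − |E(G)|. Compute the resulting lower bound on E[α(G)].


E[|E(G)|] = C(67, 2)·p = 2211 · (1/804) = 11/4.
E[α(G)] ≥ n − E[|E(G)|] = 67 − 11/4 = 257/4.
Numerically: ≈ 64.250.
(This is only a lower bound; the true E[α(G)] may be larger.)

E[α(G)] ≥ 257/4 ≈ 64.250.


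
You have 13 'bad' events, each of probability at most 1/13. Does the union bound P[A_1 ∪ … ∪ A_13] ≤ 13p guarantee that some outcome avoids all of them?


Union bound: P[∪_{i=1}^{13} A_i] ≤ Σ_i P[A_i] ≤ 13·p = 13·(1/13) = 1.
Numerically: 1 ≈ 1.00000.
Is 1 < 1? NO.
Since the bound 1 is ≥ 1, the union bound is uninformative here; it does NOT by itself certify existence.

13·p = 1 ≈ 1.00000; existence NOT certified by the union bound.


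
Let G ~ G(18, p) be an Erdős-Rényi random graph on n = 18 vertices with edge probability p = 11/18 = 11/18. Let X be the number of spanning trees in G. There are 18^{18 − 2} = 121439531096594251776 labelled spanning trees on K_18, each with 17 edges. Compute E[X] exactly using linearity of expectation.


K_18 has 18^{18 − 2} = 121439531096594251776 labelled spanning trees.
For each such spanning tree H, let X_H = 1 if all 17 edges of H are present in G. Then P[X_H = 1] = p^{17} = (11/18)^{17} = 505447028499293771/2185911559738696531968.
By linearity: E[X] = Σ_H E[X_H] = 121439531096594251776 · p^{17} = 121439531096594251776 · 505447028499293771/2185911559738696531968 = 505447028499293771/18.
Numerically: E[X] ≈ 2.808e+16.

E[X] = 121439531096594251776 · (11/18)^{17} = 505447028499293771/18 ≈ 2.808e+16.


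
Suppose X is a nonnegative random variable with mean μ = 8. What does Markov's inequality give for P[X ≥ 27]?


μ = E[X] = 8, a = 27.
Markov: P[X ≥ 27] ≤ μ/a = (8)/27 = 8/27.
Numerically: ≈ 0.29630.
(Since a = 27 > μ = 8.00000, the bound 8/27 is < 1 and informative.)

P[X ≥ 27] ≤ 8/27 ≈ 0.29630.


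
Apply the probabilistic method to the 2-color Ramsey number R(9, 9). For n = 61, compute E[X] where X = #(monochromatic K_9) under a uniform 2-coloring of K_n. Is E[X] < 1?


E[X] = C(61, 9) · 2^{1 − 36} = 17341763505 · 2^{−35} = 17341763505/34359738368.
As a reduced fraction: E[X] = 17341763505/34359738368 ≈ 0.505.
Is E[X] < 1? YES.
Since E[X] < 1, there exists a 2-coloring of K_{61} with no monochromatic K_9; hence R(9, 9) > 61.

E[X] = 17341763505/34359738368 ≈ 0.505; E[X] < 1, so R(9, 9) > 61.


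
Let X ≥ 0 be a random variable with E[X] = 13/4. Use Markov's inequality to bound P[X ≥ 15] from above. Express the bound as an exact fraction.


μ = E[X] = 13/4, a = 15.
Markov: P[X ≥ 15] ≤ μ/a = (13/4)/15 = 13/60.
Numerically: ≈ 0.21667.
(Since a = 15 > μ = 3.25000, the bound 13/60 is < 1 and informative.)

P[X ≥ 15] ≤ 13/60 ≈ 0.21667.


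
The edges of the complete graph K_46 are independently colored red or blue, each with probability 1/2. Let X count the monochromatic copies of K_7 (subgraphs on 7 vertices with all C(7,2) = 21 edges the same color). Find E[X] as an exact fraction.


Let X = Σ_S X_S over the C(46, 7) = 53524680 subsets S of size 7, where X_S = 1 if the K_7 on S is monochromatic.
For a fixed S, the K_7 on S has C(7, 2) = 21 edges. P[all 21 edges red] = (1/2)^21, and likewise for blue, so P[monochromatic] = 2·(1/2)^21 = 2^{1 − 21} = 1/1048576.
By linearity: E[X] = C(46, 7) · 2^{1 − 21} = 53524680 · 1/1048576 = 6690585/131072.
Numerically: E[X] ≈ 51.045.

E[X] = C(46,7)·2^(1−C(7,2)) = 6690585/131072 ≈ 51.045.


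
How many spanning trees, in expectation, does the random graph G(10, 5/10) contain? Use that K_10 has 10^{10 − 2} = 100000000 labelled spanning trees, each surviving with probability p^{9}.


K_10 has 10^{10 − 2} = 100000000 labelled spanning trees.
For each such spanning tree H, let X_H = 1 if all 9 edges of H are present in G. Then P[X_H = 1] = p^{9} = (1/2)^{9} = 1/512.
Summing the indicators: E[X] = Σ_H E[X_H] = 100000000 · p^{9} = 100000000 · 1/512 = 390625/2.
Numerically: E[X] ≈ 1.9531e+05.

E[X] = 100000000 · (1/2)^{9} = 390625/2 ≈ 1.9531e+05.


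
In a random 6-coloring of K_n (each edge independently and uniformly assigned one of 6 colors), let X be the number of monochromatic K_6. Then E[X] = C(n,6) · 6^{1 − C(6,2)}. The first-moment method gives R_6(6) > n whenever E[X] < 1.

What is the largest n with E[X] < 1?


We need C(n, 6) · 6^{1 − 15} < 1, i.e. C(n, 6) < 6^{15 − 1} = 78364164096.
Check values of n near the boundary:
  n = 195: C(195, 6) = 70656049360; 70656049360 < 78364164096? YES
  n = 196: C(196, 6) = 72887293024; 72887293024 < 78364164096? YES
  n = 197: C(197, 6) = 75176946208; 75176946208 < 78364164096? YES
  n = 198: C(198, 6) = 77526225777; 77526225777 < 78364164096? YES
  n = 199: C(199, 6) = 79936367511; 79936367511 < 78364164096? NO
  n = 200: C(200, 6) = 82408626300; 82408626300 < 78364164096? NO
The largest n with C(n, 6) < 78364164096 is n = 198 (where E[X] = 25842075259/26121388032 ≈ 0.989). Hence R_6(6) > 198, i.e. R_6(6) ≥ 199.

Largest n = 198; hence R_6(6) > 198.


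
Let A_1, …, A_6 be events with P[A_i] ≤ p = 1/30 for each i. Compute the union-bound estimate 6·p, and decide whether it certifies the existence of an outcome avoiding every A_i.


Union bound: P[∪_{i=1}^{6} A_i] ≤ Σ_i P[A_i] ≤ 6·p = 6·(1/30) = 1/5.
Numerically: 1/5 ≈ 0.200.
Is 1/5 < 1? YES.
Since P[∪ A_i] ≤ 1/5 < 1, the complement has P[∩ A_i^c] ≥ 1 − 1/5 = 4/5 > 0, so some outcome avoids every A_i.

6·p = 1/5 ≈ 0.200; existence CERTIFIED by the union bound.


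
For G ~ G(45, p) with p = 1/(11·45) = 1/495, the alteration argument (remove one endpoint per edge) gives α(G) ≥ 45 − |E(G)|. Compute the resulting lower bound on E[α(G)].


E[|E(G)|] = C(45, 2)·p = 990 · (1/495) = 2.
E[α(G)] ≥ n − E[|E(G)|] = 45 − 2 = 43.
Numerically: ≈ 43.000000.
(This is only a lower bound; the true E[α(G)] may be larger.)

E[α(G)] ≥ 43 ≈ 43.000000.


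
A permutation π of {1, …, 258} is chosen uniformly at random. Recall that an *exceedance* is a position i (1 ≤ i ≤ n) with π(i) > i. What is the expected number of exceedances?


Write X = Σ_{i=1}^{258} X_i, where X_i = 1_{π(i) > i}.
For each fixed i, π(i) is uniform over {1, …, 258} (marginal of a uniform permutation), so P[π(i) > i] = (n − i)/n. Summing: Σ_{i=1}^{258} (n − i)/n = (0 + 1 + … + 257)/258 = 258(258 − 1)/(2·258) = (258 − 1)/2.
Hence E[X] = Σ_{i=1}^{258} (258 − i)/258 = 257/2 ≈ 128.5000.

E[X] = 257/2 = 128.5000.


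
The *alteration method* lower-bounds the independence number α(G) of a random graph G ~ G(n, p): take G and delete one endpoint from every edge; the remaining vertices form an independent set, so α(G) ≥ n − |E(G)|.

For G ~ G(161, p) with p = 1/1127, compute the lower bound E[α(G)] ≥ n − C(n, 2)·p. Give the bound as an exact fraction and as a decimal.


E[|E(G)|] = C(161, 2)·p = 12880 · (1/1127) = 80/7.
E[α(G)] ≥ n − E[|E(G)|] = 161 − 80/7 = 1047/7.
Numerically: ≈ 149.571.
(This is only a lower bound; the true E[α(G)] may be larger.)

E[α(G)] ≥ 1047/7 ≈ 149.571.


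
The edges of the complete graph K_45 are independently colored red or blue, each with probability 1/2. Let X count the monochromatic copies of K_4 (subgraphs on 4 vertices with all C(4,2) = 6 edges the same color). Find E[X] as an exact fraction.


Let X = Σ_S X_S over the C(45, 4) = 148995 subsets S of size 4, where X_S = 1 if the K_4 on S is monochromatic.
For a fixed S, the K_4 on S has C(4, 2) = 6 edges. P[all 6 edges red] = (1/2)^6, and likewise for blue, so P[monochromatic] = 2·(1/2)^6 = 2^{1 − 6} = 1/32.
Summing: E[X] = C(45, 4) · 2^{1 − 6} = 148995 · 1/32 = 148995/32.
Numerically: E[X] ≈ 4656.09375.

E[X] = C(45,4)·2^(1−C(4,2)) = 148995/32 ≈ 4656.09375.


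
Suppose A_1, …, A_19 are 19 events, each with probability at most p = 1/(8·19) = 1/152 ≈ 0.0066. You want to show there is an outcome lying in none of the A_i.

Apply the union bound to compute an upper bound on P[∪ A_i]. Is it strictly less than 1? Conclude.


Union bound: P[∪_{i=1}^{19} A_i] ≤ Σ_i P[A_i] ≤ 19·p = 19·(1/152) = 1/8.
Numerically: 1/8 ≈ 0.1250.
Is 1/8 < 1? YES.
Since P[∪ A_i] ≤ 1/8 < 1, the complement has P[∩ A_i^c] ≥ 1 − 1/8 = 7/8 > 0, so some outcome avoids every A_i.

19·p = 1/8 ≈ 0.1250; existence CERTIFIED by the union bound.


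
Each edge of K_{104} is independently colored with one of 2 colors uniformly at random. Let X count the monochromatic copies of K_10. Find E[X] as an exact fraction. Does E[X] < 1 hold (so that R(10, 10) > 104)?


E[X] = C(104, 10) · 2^{1 − 45} = 26100986351440 · 2^{−44} = 26100986351440/17592186044416.
As a reduced fraction: E[X] = 1631311646965/1099511627776 ≈ 1.484.
Is E[X] < 1? NO.
Since E[X] ≥ 1, the first-moment bound is inconclusive at n = 104; it does NOT by itself certify R(10, 10) > 104.

E[X] = 1631311646965/1099511627776 ≈ 1.484; E[X] ≥ 1; first-moment method inconclusive here.


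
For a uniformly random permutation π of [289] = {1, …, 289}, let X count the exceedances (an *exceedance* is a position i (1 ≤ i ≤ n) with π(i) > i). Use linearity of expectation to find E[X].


Write X = Σ_{i=1}^{289} X_i, where X_i = 1_{π(i) > i}.
For each fixed i, π(i) is uniform over {1, …, 289} (marginal of a uniform permutation), so P[π(i) > i] = (n − i)/n. Summing: Σ_{i=1}^{289} (n − i)/n = (0 + 1 + … + 288)/289 = 289(289 − 1)/(2·289) = (289 − 1)/2.
Hence E[X] = Σ_{i=1}^{289} (289 − i)/289 = 144 ≈ 144.000.

E[X] = 144 = 144.000.


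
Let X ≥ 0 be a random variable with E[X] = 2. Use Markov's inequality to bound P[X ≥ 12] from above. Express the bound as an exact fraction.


μ = E[X] = 2, a = 12.
Markov: P[X ≥ 12] ≤ μ/a = (2)/12 = 1/6.
Numerically: ≈ 0.167.
(Since a = 12 > μ = 2.000, the bound 1/6 is < 1 and informative.)

P[X ≥ 12] ≤ 1/6 ≈ 0.167.


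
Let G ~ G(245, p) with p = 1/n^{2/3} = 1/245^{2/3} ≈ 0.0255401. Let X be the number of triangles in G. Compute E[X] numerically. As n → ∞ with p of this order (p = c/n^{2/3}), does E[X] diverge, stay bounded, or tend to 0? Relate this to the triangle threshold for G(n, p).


Number of potential triangles: C(245, 3) = 2421090.
Each occurs with probability p³ ≈ (0.0255401)³ ≈ 1.66597251e-05.
By linearity: E[X] = C(245, 3)·p³ ≈ 2421090 · 1.66597251e-05 ≈ 40.334694.
Since α = 2/3 < 1, p = c/n^{2/3} ≫ 1/n is above the triangle threshold p ~ 1/n. Asymptotically E[X] ~ (c³/6)·n^{3(1−α)} = (1³/6)·n^{1} → ∞; triangles are abundant w.h.p.

E[X] ≈ 40.334694; in regime p = Θ(1/n^{2/3}) E[X] diverges (above the triangle threshold p ~ 1/n).


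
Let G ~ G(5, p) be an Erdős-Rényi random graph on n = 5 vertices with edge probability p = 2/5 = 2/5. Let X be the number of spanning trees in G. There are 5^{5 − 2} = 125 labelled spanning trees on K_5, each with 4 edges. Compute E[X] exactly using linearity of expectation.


K_5 has 5^{5 − 2} = 125 labelled spanning trees.
For each such spanning tree H, let X_H = 1 if all 4 edges of H are present in G. Then P[X_H = 1] = p^{4} = (2/5)^{4} = 16/625.
By linearity: E[X] = Σ_H E[X_H] = 125 · p^{4} = 125 · 16/625 = 16/5.
Numerically: E[X] ≈ 3.2.

E[X] = 125 · (2/5)^{4} = 16/5 ≈ 3.2.


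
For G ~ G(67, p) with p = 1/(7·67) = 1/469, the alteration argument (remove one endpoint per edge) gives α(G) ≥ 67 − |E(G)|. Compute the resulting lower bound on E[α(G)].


E[|E(G)|] = C(67, 2)·p = 2211 · (1/469) = 33/7.
E[α(G)] ≥ n − E[|E(G)|] = 67 − 33/7 = 436/7.
Numerically: ≈ 62.286.
(This is only a lower bound; the true E[α(G)] may be larger.)

E[α(G)] ≥ 436/7 ≈ 62.286.


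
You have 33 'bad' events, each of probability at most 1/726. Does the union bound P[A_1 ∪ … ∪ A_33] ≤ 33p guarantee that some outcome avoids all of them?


Union bound: P[∪_{i=1}^{33} A_i] ≤ Σ_i P[A_i] ≤ 33·p = 33·(1/726) = 1/22.
Numerically: 1/22 ≈ 0.0454545.
Is 1/22 < 1? YES.
Since P[∪ A_i] ≤ 1/22 < 1, the complement has P[∩ A_i^c] ≥ 1 − 1/22 = 21/22 > 0, so some outcome avoids every A_i.

33·p = 1/22 ≈ 0.0454545; existence CERTIFIED by the union bound.


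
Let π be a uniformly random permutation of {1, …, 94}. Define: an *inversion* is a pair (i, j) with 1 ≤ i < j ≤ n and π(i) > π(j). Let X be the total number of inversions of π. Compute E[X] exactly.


Write X = Σ X_I over the C(94, 2) = 4371 pairs i < j, with X_I the indicator of one inversion.
There are 4371 indicators.
For each fixed pair i < j, the values π(i) and π(j) are two distinct elements of {1, …, 94} in uniformly random order; by symmetry P[π(i) > π(j)] = 1/2.
By linearity: E[X] = 4371 · (1/2) = C(94, 2) · (1/2) = 4371/2 = 4371/2 ≈ 2185.500.

E[X] = 4371/2 = 2185.500.


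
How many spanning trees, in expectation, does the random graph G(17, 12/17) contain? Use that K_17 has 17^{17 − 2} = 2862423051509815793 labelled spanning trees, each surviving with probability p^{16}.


K_17 has 17^{17 − 2} = 2862423051509815793 labelled spanning trees.
For each such spanning tree H, let X_H = 1 if all 16 edges of H are present in G. Then P[X_H = 1] = p^{16} = (12/17)^{16} = 184884258895036416/48661191875666868481.
By linearity of expectation: E[X] = Σ_H E[X_H] = 2862423051509815793 · p^{16} = 2862423051509815793 · 184884258895036416/48661191875666868481 = 184884258895036416/17.
Numerically: E[X] ≈ 1.08755e+16.

E[X] = 2862423051509815793 · (12/17)^{16} = 184884258895036416/17 ≈ 1.08755e+16.


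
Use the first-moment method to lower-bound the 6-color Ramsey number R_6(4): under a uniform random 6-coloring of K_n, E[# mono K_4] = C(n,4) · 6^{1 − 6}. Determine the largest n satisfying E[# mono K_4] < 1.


We need C(n, 4) · 6^{1 − 6} < 1, i.e. C(n, 4) < 6^{6 − 1} = 7776.
Check values of n near the boundary:
  n = 17: C(17, 4) = 2380; 2380 < 7776? YES
  n = 18: C(18, 4) = 3060; 3060 < 7776? YES
  n = 19: C(19, 4) = 3876; 3876 < 7776? YES
  n = 20: C(20, 4) = 4845; 4845 < 7776? YES
  n = 21: C(21, 4) = 5985; 5985 < 7776? YES
  n = 22: C(22, 4) = 7315; 7315 < 7776? YES
  n = 23: C(23, 4) = 8855; 8855 < 7776? NO
  n = 24: C(24, 4) = 10626; 10626 < 7776? NO
The largest n with C(n, 4) < 7776 is n = 22 (where E[X] = 7315/7776 ≈ 0.940715). Hence R_6(4) > 22, i.e. R_6(4) ≥ 23.

Largest n = 22; hence R_6(4) > 22.


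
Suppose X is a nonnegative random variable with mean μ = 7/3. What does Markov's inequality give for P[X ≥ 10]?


μ = E[X] = 7/3, a = 10.
Markov: P[X ≥ 10] ≤ μ/a = (7/3)/10 = 7/30.
Numerically: ≈ 0.2333.
(Since a = 10 > μ = 2.3333, the bound 7/30 is < 1 and informative.)

P[X ≥ 10] ≤ 7/30 ≈ 0.2333.


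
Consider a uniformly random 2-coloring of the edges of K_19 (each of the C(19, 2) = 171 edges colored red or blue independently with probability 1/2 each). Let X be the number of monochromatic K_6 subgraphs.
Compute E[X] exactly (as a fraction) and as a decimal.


Let X = Σ_S X_S over the C(19, 6) = 27132 subsets S of size 6, where X_S = 1 if the K_6 on S is monochromatic.
For a fixed S, the K_6 on S has C(6, 2) = 15 edges. P[all 15 edges red] = (1/2)^15, and likewise for blue, so P[monochromatic] = 2·(1/2)^15 = 2^{1 − 15} = 1/16384.
By linearity of expectation: E[X] = C(19, 6) · 2^{1 − 15} = 27132 · 1/16384 = 6783/4096.
Numerically: E[X] ≈ 1.656006.

E[X] = C(19,6)·2^(1−C(6,2)) = 6783/4096 ≈ 1.656006.


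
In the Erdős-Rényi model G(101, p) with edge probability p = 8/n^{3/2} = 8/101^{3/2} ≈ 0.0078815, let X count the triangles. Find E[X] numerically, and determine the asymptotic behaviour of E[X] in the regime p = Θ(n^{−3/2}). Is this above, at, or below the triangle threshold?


Number of potential triangles: C(101, 3) = 166650.
Each occurs with probability p³ ≈ (0.0078815)³ ≈ 4.8958013e-07.
By linearity: E[X] = C(101, 3)·p³ ≈ 166650 · 4.8958013e-07 ≈ 0.08159.
Since α = 3/2 > 1, p = c/n^{3/2} = o(1/n) is below the triangle threshold p ~ 1/n. Asymptotically E[X] ~ (c³/6)·n^{3(1−α)} = (8³/6)·n^{-1.5} → 0, so by Markov's inequality G has no triangles w.h.p.

E[X] ≈ 0.08159; in regime p = Θ(1/n^{3/2}) E[X] tends to 0 (below the triangle threshold p ~ 1/n).


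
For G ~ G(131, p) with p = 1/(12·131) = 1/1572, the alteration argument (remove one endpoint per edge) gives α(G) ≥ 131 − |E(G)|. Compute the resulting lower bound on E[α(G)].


E[|E(G)|] = C(131, 2)·p = 8515 · (1/1572) = 65/12.
E[α(G)] ≥ n − E[|E(G)|] = 131 − 65/12 = 1507/12.
Numerically: ≈ 125.583.
(This is only a lower bound; the true E[α(G)] may be larger.)

E[α(G)] ≥ 1507/12 ≈ 125.583.


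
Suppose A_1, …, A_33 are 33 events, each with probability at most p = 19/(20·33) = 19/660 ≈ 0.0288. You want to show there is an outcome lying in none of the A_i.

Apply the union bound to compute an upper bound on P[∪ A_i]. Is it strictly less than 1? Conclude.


Union bound: P[∪_{i=1}^{33} A_i] ≤ Σ_i P[A_i] ≤ 33·p = 33·(19/660) = 19/20.
Numerically: 19/20 ≈ 0.9500.
Is 19/20 < 1? YES.
Since P[∪ A_i] ≤ 19/20 < 1, the complement has P[∩ A_i^c] ≥ 1 − 19/20 = 1/20 > 0, so some outcome avoids every A_i.

33·p = 19/20 ≈ 0.9500; existence CERTIFIED by the union bound.


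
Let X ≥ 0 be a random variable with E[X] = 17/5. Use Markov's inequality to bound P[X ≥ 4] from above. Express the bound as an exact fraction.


μ = E[X] = 17/5, a = 4.
Markov: P[X ≥ 4] ≤ μ/a = (17/5)/4 = 17/20.
Numerically: ≈ 0.850000.
(Since a = 4 > μ = 3.400000, the bound 17/20 is < 1 and informative.)

P[X ≥ 4] ≤ 17/20 ≈ 0.850000.


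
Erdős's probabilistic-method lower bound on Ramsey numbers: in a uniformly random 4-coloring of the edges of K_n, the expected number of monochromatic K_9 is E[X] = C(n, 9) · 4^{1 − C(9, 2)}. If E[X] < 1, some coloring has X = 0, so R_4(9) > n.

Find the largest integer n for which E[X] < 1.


We need C(n, 9) · 4^{1 − 36} < 1, i.e. C(n, 9) < 4^{36 − 1} = 1180591620717411303424.
Check values of n near the boundary:
  n = 912: C(912, 9) = 1156095740032081475120; 1156095740032081475120 < 1180591620717411303424? YES
  n = 913: C(913, 9) = 1167605542753639808390; 1167605542753639808390 < 1180591620717411303424? YES
  n = 914: C(914, 9) = 1179217089587653905932; 1179217089587653905932 < 1180591620717411303424? YES
  n = 915: C(915, 9) = 1190931166636537885130; 1190931166636537885130 < 1180591620717411303424? NO
  n = 916: C(916, 9) = 1202748565202942340440; 1202748565202942340440 < 1180591620717411303424? NO
The largest n with C(n, 9) < 1180591620717411303424 is n = 914 (where E[X] = 294804272396913476483/295147905179352825856 ≈ 0.998836). Hence R_4(9) > 914, i.e. R_4(9) ≥ 915.

Largest n = 914; hence R_4(9) > 914.


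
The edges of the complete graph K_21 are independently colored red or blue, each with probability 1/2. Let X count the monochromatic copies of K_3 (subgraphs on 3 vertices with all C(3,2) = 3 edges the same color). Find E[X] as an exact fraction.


Let X = Σ_S X_S over the C(21, 3) = 1330 subsets S of size 3, where X_S = 1 if the K_3 on S is monochromatic.
For a fixed S, the K_3 on S has C(3, 2) = 3 edges. P[all 3 edges red] = (1/2)^3, and likewise for blue, so P[monochromatic] = 2·(1/2)^3 = 2^{1 − 3} = 1/4.
Summing: E[X] = C(21, 3) · 2^{1 − 3} = 1330 · 1/4 = 665/2.
Numerically: E[X] ≈ 332.5000.

E[X] = C(21,3)·2^(1−C(3,2)) = 665/2 ≈ 332.5000.


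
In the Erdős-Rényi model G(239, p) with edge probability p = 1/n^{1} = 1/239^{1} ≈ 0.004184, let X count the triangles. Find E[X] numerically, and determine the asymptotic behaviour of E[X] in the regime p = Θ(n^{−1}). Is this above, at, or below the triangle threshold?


Number of potential triangles: C(239, 3) = 2246839.
Each occurs with probability p³ ≈ (0.004184)³ ≈ 7.324978e-08.
By linearity: E[X] = C(239, 3)·p³ ≈ 2246839 · 7.324978e-08 ≈ 0.1646.
Here α = 1, so p = 1/n is exactly at the triangle threshold p ~ 1/n. Asymptotically E[X] → c³/6 = 1³/6 = 1/6 ≈ 0.1667, a bounded constant. In this regime the triangle count is asymptotically Poisson(c³/6).

E[X] ≈ 0.1646; in regime p = Θ(1/n^{1}) E[X] stays bounded (at the triangle threshold p ~ 1/n).


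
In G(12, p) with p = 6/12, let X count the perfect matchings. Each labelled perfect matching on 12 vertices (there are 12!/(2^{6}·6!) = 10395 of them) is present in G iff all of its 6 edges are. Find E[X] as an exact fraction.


K_12 has 12!/(2^{6}·6!) = 10395 labelled perfect matchings.
For each such perfect matching H, let X_H = 1 if all 6 edges of H are present in G. Then P[X_H = 1] = p^{6} = (1/2)^{6} = 1/64.
Summing the indicators: E[X] = Σ_H E[X_H] = 10395 · p^{6} = 10395 · 1/64 = 10395/64.
Numerically: E[X] ≈ 162.422.

E[X] = 10395 · (1/2)^{6} = 10395/64 ≈ 162.422.


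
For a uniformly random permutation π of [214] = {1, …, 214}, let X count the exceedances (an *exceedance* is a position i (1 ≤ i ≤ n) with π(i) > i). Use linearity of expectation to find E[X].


Write X = Σ_{i=1}^{214} X_i, where X_i = 1_{π(i) > i}.
For each fixed i, π(i) is uniform over {1, …, 214} (marginal of a uniform permutation), so P[π(i) > i] = (n − i)/n. Summing: Σ_{i=1}^{214} (n − i)/n = (0 + 1 + … + 213)/214 = 214(214 − 1)/(2·214) = (214 − 1)/2.
Hence E[X] = Σ_{i=1}^{214} (214 − i)/214 = 213/2 ≈ 106.50000.

E[X] = 213/2 = 106.50000.


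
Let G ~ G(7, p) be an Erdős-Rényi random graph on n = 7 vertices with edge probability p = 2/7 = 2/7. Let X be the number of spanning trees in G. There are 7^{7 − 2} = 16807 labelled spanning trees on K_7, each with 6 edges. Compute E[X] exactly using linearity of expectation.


K_7 has 7^{7 − 2} = 16807 labelled spanning trees.
For each such spanning tree H, let X_H = 1 if all 6 edges of H are present in G. Then P[X_H = 1] = p^{6} = (2/7)^{6} = 64/117649.
By linearity: E[X] = Σ_H E[X_H] = 16807 · p^{6} = 16807 · 64/117649 = 64/7.
Numerically: E[X] ≈ 9.1429.

E[X] = 16807 · (2/7)^{6} = 64/7 ≈ 9.1429.


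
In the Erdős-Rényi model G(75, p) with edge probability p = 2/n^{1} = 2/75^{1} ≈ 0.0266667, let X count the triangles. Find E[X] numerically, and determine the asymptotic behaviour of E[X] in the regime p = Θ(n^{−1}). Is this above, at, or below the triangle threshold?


Number of potential triangles: C(75, 3) = 67525.
Each occurs with probability p³ ≈ (0.0266667)³ ≈ 1.89629630e-05.
By linearity: E[X] = C(75, 3)·p³ ≈ 67525 · 1.89629630e-05 ≈ 1.280474.
Here α = 1, so p = 2/n is exactly at the triangle threshold p ~ 1/n. Asymptotically E[X] → c³/6 = 2³/6 = 4/3 ≈ 1.333333, a bounded constant. In this regime the triangle count is asymptotically Poisson(c³/6).

E[X] ≈ 1.280474; in regime p = Θ(1/n^{1}) E[X] stays bounded (at the triangle threshold p ~ 1/n).


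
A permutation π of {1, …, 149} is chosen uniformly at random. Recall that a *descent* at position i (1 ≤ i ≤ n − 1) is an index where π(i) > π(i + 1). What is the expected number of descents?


Write X = Σ X_I over i = 1, …, 148, with X_I the indicator of one descent.
There are 148 indicators.
For each fixed i, the pair (π(i), π(i+1)) is a uniformly random ordered pair of distinct values from {1, …, 149}; by symmetry P[π(i) > π(i+1)] = 1/2.
By linearity: E[X] = 148 · (1/2) = (149 − 1) · (1/2) = 74 ≈ 74.000.

E[X] = 74 = 74.000.


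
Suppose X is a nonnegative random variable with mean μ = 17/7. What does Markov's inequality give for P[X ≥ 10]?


μ = E[X] = 17/7, a = 10.
Markov: P[X ≥ 10] ≤ μ/a = (17/7)/10 = 17/70.
Numerically: ≈ 0.243.
(Since a = 10 > μ = 2.429, the bound 17/70 is < 1 and informative.)

P[X ≥ 10] ≤ 17/70 ≈ 0.243.


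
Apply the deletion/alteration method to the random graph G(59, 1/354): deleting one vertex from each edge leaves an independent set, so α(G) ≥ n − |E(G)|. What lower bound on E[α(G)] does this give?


E[|E(G)|] = C(59, 2)·p = 1711 · (1/354) = 29/6.
E[α(G)] ≥ n − E[|E(G)|] = 59 − 29/6 = 325/6.
Numerically: ≈ 54.16667.
(This is only a lower bound; the true E[α(G)] may be larger.)

E[α(G)] ≥ 325/6 ≈ 54.16667.


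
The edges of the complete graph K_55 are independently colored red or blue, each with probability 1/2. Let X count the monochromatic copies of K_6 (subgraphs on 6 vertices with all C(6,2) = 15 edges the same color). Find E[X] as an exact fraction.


Let X = Σ_S X_S over the C(55, 6) = 28989675 subsets S of size 6, where X_S = 1 if the K_6 on S is monochromatic.
For a fixed S, the K_6 on S has C(6, 2) = 15 edges. P[all 15 edges red] = (1/2)^15, and likewise for blue, so P[monochromatic] = 2·(1/2)^15 = 2^{1 − 15} = 1/16384.
Summing: E[X] = C(55, 6) · 2^{1 − 15} = 28989675 · 1/16384 = 28989675/16384.
Numerically: E[X] ≈ 1769.389343.

E[X] = C(55,6)·2^(1−C(6,2)) = 28989675/16384 ≈ 1769.389343.


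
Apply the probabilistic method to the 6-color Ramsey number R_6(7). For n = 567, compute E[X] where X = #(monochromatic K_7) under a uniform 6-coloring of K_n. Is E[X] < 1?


E[X] = C(567, 7) · 6^{1 − 21} = 3601671315933933 · 6^{−20} = 3601671315933933/3656158440062976.
As a reduced fraction: E[X] = 44465077974493/45137758519296 ≈ 0.985.
Is E[X] < 1? YES.
Since E[X] < 1, there exists a 6-coloring of K_{567} with no monochromatic K_7; hence R_6(7) > 567.

E[X] = 44465077974493/45137758519296 ≈ 0.985; E[X] < 1, so R_6(7) > 567.


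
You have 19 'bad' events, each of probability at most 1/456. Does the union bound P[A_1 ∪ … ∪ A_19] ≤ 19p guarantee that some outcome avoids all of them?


Union bound: P[∪_{i=1}^{19} A_i] ≤ Σ_i P[A_i] ≤ 19·p = 19·(1/456) = 1/24.
Numerically: 1/24 ≈ 0.04167.
Is 1/24 < 1? YES.
Since P[∪ A_i] ≤ 1/24 < 1, the complement has P[∩ A_i^c] ≥ 1 − 1/24 = 23/24 > 0, so some outcome avoids every A_i.

19·p = 1/24 ≈ 0.04167; existence CERTIFIED by the union bound.


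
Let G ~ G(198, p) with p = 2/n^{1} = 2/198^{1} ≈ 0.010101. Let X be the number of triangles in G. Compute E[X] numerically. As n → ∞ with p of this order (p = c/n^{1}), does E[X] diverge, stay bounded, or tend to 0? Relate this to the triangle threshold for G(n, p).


Number of potential triangles: C(198, 3) = 1274196.
Each occurs with probability p³ ≈ (0.010101)³ ≈ 1.03061015e-06.
By linearity: E[X] = C(198, 3)·p³ ≈ 1274196 · 1.03061015e-06 ≈ 1.313199.
Here α = 1, so p = 2/n is exactly at the triangle threshold p ~ 1/n. Asymptotically E[X] → c³/6 = 2³/6 = 4/3 ≈ 1.333333, a bounded constant. In this regime the triangle count is asymptotically Poisson(c³/6).

E[X] ≈ 1.313199; in regime p = Θ(1/n^{1}) E[X] stays bounded (at the triangle threshold p ~ 1/n).


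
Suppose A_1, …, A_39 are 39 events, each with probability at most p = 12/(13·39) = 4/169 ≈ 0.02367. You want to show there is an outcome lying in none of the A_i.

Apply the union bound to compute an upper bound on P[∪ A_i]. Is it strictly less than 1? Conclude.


Union bound: P[∪_{i=1}^{39} A_i] ≤ Σ_i P[A_i] ≤ 39·p = 39·(4/169) = 12/13.
Numerically: 12/13 ≈ 0.92308.
Is 12/13 < 1? YES.
Since P[∪ A_i] ≤ 12/13 < 1, the complement has P[∩ A_i^c] ≥ 1 − 12/13 = 1/13 > 0, so some outcome avoids every A_i.

39·p = 12/13 ≈ 0.92308; existence CERTIFIED by the union bound.


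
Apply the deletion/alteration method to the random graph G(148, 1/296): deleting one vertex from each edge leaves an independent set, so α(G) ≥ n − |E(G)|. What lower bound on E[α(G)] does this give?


E[|E(G)|] = C(148, 2)·p = 10878 · (1/296) = 147/4.
E[α(G)] ≥ n − E[|E(G)|] = 148 − 147/4 = 445/4.
Numerically: ≈ 111.2500.
(This is only a lower bound; the true E[α(G)] may be larger.)

E[α(G)] ≥ 445/4 ≈ 111.2500.


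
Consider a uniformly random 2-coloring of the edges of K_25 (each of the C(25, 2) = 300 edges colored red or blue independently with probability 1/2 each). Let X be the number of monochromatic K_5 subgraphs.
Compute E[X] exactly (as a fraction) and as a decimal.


Let X = Σ_S X_S over the C(25, 5) = 53130 subsets S of size 5, where X_S = 1 if the K_5 on S is monochromatic.
For a fixed S, the K_5 on S has C(5, 2) = 10 edges. P[all 10 edges red] = (1/2)^10, and likewise for blue, so P[monochromatic] = 2·(1/2)^10 = 2^{1 − 10} = 1/512.
By linearity: E[X] = C(25, 5) · 2^{1 − 10} = 53130 · 1/512 = 26565/256.
Numerically: E[X] ≈ 103.769531.

E[X] = C(25,5)·2^(1−C(5,2)) = 26565/256 ≈ 103.769531.


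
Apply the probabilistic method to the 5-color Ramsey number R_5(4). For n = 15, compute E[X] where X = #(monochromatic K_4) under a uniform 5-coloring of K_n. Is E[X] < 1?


E[X] = C(15, 4) · 5^{1 − 6} = 1365 · 5^{−5} = 1365/3125.
As a reduced fraction: E[X] = 273/625 ≈ 0.4368000.
Is E[X] < 1? YES.
Since E[X] < 1, there exists a 5-coloring of K_{15} with no monochromatic K_4; hence R_5(4) > 15.

E[X] = 273/625 ≈ 0.4368000; E[X] < 1, so R_5(4) > 15.


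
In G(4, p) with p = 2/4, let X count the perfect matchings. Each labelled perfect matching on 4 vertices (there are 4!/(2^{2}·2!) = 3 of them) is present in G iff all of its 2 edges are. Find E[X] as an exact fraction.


K_4 has 4!/(2^{2}·2!) = 3 labelled perfect matchings.
For each such perfect matching H, let X_H = 1 if all 2 edges of H are present in G. Then P[X_H = 1] = p^{2} = (1/2)^{2} = 1/4.
By linearity: E[X] = Σ_H E[X_H] = 3 · p^{2} = 3 · 1/4 = 3/4.
Numerically: E[X] ≈ 0.75.

E[X] = 3 · (1/2)^{2} = 3/4 ≈ 0.75.


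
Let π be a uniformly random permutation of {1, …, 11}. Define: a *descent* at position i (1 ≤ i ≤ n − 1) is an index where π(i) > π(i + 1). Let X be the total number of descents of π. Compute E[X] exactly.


Write X = Σ X_I over i = 1, …, 10, with X_I the indicator of one descent.
There are 10 indicators.
For each fixed i, the pair (π(i), π(i+1)) is a uniformly random ordered pair of distinct values from {1, …, 11}; by symmetry P[π(i) > π(i+1)] = 1/2.
By linearity: E[X] = 10 · (1/2) = (11 − 1) · (1/2) = 5 ≈ 5.00000.

E[X] = 5 = 5.00000.


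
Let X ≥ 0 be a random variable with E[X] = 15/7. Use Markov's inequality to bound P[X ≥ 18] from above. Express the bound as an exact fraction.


μ = E[X] = 15/7, a = 18.
Markov: P[X ≥ 18] ≤ μ/a = (15/7)/18 = 5/42.
Numerically: ≈ 0.119.
(Since a = 18 > μ = 2.143, the bound 5/42 is < 1 and informative.)

P[X ≥ 18] ≤ 5/42 ≈ 0.119.


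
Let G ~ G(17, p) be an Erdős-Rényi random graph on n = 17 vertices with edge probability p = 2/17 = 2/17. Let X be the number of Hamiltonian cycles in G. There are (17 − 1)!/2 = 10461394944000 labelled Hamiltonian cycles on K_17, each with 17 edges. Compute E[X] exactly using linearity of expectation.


K_17 has (17 − 1)!/2 = 10461394944000 labelled Hamiltonian cycles.
For each such Hamiltonian cycle H, let X_H = 1 if all 17 edges of H are present in G. Then P[X_H = 1] = p^{17} = (2/17)^{17} = 131072/827240261886336764177.
By linearity: E[X] = Σ_H E[X_H] = 10461394944000 · p^{17} = 10461394944000 · 131072/827240261886336764177 = 1371195958099968000/827240261886336764177.
Numerically: E[X] ≈ 0.001658.

E[X] = 10461394944000 · (2/17)^{17} = 1371195958099968000/827240261886336764177 ≈ 0.001658.


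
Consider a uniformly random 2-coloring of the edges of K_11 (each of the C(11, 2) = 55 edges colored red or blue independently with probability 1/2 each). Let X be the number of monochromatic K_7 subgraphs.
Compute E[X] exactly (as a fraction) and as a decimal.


Let X = Σ_S X_S over the C(11, 7) = 330 subsets S of size 7, where X_S = 1 if the K_7 on S is monochromatic.
For a fixed S, the K_7 on S has C(7, 2) = 21 edges. P[all 21 edges red] = (1/2)^21, and likewise for blue, so P[monochromatic] = 2·(1/2)^21 = 2^{1 − 21} = 1/1048576.
By linearity of expectation: E[X] = C(11, 7) · 2^{1 − 21} = 330 · 1/1048576 = 165/524288.
Numerically: E[X] ≈ 0.00031.

E[X] = C(11,7)·2^(1−C(7,2)) = 165/524288 ≈ 0.00031.


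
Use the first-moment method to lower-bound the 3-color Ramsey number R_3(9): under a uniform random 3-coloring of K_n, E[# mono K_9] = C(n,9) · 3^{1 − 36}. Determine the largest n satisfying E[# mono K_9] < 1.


We need C(n, 9) · 3^{1 − 36} < 1, i.e. C(n, 9) < 3^{36 − 1} = 50031545098999707.
Check values of n near the boundary:
  n = 299: C(299, 9) = 46610674441390059; 46610674441390059 < 50031545098999707? YES
  n = 300: C(300, 9) = 48052241692154700; 48052241692154700 < 50031545098999707? YES
  n = 301: C(301, 9) = 49533303936090975; 49533303936090975 < 50031545098999707? YES
  n = 302: C(302, 9) = 51054804739588650; 51054804739588650 < 50031545098999707? NO
  n = 303: C(303, 9) = 52617706925494425; 52617706925494425 < 50031545098999707? NO
The largest n with C(n, 9) < 50031545098999707 is n = 301 (where E[X] = 16511101312030325/16677181699666569 ≈ 0.990041). Hence R_3(9) > 301, i.e. R_3(9) ≥ 302.

Largest n = 301; hence R_3(9) > 301.


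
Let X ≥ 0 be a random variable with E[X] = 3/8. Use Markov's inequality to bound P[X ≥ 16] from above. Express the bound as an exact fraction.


μ = E[X] = 3/8, a = 16.
Markov: P[X ≥ 16] ≤ μ/a = (3/8)/16 = 3/128.
Numerically: ≈ 0.023.
(Since a = 16 > μ = 0.375, the bound 3/128 is < 1 and informative.)

P[X ≥ 16] ≤ 3/128 ≈ 0.023.


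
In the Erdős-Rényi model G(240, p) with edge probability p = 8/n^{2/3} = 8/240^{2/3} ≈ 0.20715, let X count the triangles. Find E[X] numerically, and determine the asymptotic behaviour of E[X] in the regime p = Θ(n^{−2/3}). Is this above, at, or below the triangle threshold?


Number of potential triangles: C(240, 3) = 2275280.
Each occurs with probability p³ ≈ (0.20715)³ ≈ 8.8888889e-03.
By linearity: E[X] = C(240, 3)·p³ ≈ 2275280 · 8.8888889e-03 ≈ 20224.71111.
Since α = 2/3 < 1, p = c/n^{2/3} ≫ 1/n is above the triangle threshold p ~ 1/n. Asymptotically E[X] ~ (c³/6)·n^{3(1−α)} = (8³/6)·n^{1} → ∞; triangles are abundant w.h.p.

E[X] ≈ 20224.71111; in regime p = Θ(1/n^{2/3}) E[X] diverges (above the triangle threshold p ~ 1/n).


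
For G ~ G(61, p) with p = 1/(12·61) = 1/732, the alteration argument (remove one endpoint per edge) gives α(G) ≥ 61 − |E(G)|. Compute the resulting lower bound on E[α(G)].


E[|E(G)|] = C(61, 2)·p = 1830 · (1/732) = 5/2.
E[α(G)] ≥ n − E[|E(G)|] = 61 − 5/2 = 117/2.
Numerically: ≈ 58.500000.
(This is only a lower bound; the true E[α(G)] may be larger.)

E[α(G)] ≥ 117/2 ≈ 58.500000.


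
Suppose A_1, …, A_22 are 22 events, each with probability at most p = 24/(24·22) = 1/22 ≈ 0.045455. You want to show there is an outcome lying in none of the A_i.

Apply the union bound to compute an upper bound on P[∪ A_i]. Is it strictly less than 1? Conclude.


Union bound: P[∪_{i=1}^{22} A_i] ≤ Σ_i P[A_i] ≤ 22·p = 22·(1/22) = 1.
Numerically: 1 ≈ 1.000000.
Is 1 < 1? NO.
Since the bound 1 is ≥ 1, the union bound is uninformative here; it does NOT by itself certify existence.

22·p = 1 ≈ 1.000000; existence NOT certified by the union bound.


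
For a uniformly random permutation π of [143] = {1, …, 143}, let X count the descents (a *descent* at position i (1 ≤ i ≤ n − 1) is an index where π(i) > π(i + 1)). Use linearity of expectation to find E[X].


Write X = Σ X_I over i = 1, …, 142, with X_I the indicator of one descent.
There are 142 indicators.
For each fixed i, the pair (π(i), π(i+1)) is a uniformly random ordered pair of distinct values from {1, …, 143}; by symmetry P[π(i) > π(i+1)] = 1/2.
By linearity: E[X] = 142 · (1/2) = (143 − 1) · (1/2) = 71 ≈ 71.000000.

E[X] = 71 = 71.000000.


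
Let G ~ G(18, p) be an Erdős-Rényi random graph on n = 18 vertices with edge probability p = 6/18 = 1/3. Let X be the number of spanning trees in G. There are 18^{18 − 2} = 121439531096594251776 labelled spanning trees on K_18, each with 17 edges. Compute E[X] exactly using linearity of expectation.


K_18 has 18^{18 − 2} = 121439531096594251776 labelled spanning trees.
For each such spanning tree H, let X_H = 1 if all 17 edges of H are present in G. Then P[X_H = 1] = p^{17} = (1/3)^{17} = 1/129140163.
Summing the indicators: E[X] = Σ_H E[X_H] = 121439531096594251776 · p^{17} = 121439531096594251776 · 1/129140163 = 940369969152.
Numerically: E[X] ≈ 9.4037e+11.

E[X] = 121439531096594251776 · (1/3)^{17} = 940369969152 ≈ 9.4037e+11.
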